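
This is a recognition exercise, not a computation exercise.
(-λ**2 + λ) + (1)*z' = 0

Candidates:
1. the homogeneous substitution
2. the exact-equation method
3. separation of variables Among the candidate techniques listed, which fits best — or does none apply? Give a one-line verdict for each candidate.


Verdict: no special technique — the slope is a pure function of λ; integrate both sides and be done.
- the homogeneous substitution — the ratio substitution does not collapse this equation.
- the exact-equation method — with the unknown absent from both coefficients, the cross-partial test holds emptily — nothing for the exact method to work on.
- separation of variables: with no unknown in the slope, separating variables is a formality — the equation integrates directly.


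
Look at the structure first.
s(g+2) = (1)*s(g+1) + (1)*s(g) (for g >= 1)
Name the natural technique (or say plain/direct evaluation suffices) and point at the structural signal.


Best approach: the characteristic-root method — fixed numeric weights on consecutive terms and no forcing term added: the root method in its home territory.


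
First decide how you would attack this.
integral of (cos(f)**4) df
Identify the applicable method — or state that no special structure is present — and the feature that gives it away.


Verdict: a trigonometric identity — apply power reduction to cos(f)**4; each application halves the trigonometric degree.


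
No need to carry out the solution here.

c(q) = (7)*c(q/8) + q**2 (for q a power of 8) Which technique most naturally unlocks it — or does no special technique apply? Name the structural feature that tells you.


Method: the master substitution — the argument shrinks by the factor 8, so measure the index on a logarithmic scale and the recursion becomes a shift.


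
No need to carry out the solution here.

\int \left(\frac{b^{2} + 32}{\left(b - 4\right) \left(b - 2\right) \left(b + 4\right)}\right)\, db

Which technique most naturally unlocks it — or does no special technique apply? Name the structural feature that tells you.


Method: partial fractions — a proper rational integrand whose denominator splits into simpler factors — decompose into partial fractions first.


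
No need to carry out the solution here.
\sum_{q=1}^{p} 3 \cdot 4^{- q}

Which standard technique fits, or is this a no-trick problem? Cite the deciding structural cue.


Diagnosis: the geometric series formula — consecutive terms stand in a fixed index-free ratio — the geometric sum formula closes it.


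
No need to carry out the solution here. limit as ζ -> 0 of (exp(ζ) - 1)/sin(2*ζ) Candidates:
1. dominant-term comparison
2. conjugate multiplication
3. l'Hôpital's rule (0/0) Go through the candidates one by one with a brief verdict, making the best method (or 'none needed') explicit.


Method: l'Hôpital's rule (0/0) — the 0/0 form at 0 is the signature situation for l'Hôpital's rule. One could equally expand both pieces locally and compare leading terms; the rule does that in one stroke.
- dominant-term comparison — no dominant-degree comparison decides it.
- conjugate multiplication: no divergent radical difference is present for a conjugate pair to cancel.
- l'Hôpital's rule (0/0) — a fit — the right tool for this form.


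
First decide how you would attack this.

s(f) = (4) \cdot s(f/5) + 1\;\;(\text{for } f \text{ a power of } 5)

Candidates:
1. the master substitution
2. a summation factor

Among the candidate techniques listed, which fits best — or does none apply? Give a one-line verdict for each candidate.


Technique: the master substitution — the argument contracts 5-fold per step: reindex f exponentially and solve the linear recurrence in the new index.
- the master substitution: applies; the problem has the shape this method handles.
- a summation factor: a divided-index call is outside the fixed-shift first-order family a summation factor normalizes.


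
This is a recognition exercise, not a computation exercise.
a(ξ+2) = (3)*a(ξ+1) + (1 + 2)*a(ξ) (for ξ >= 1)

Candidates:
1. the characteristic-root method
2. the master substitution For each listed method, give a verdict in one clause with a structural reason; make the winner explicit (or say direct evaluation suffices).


Method: the characteristic-root method — linear, homogeneous, constant coefficients: solutions of the form r^ξ exist — find the roots of the characteristic polynomial.
- the characteristic-root method: applicable, and directly so.
- the master substitution: the recursion steps by a constant offset, so exponential reindexing is pointless.


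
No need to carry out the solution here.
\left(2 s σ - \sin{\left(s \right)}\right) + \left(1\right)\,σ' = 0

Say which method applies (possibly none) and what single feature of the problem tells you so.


Technique: a linear integrating factor — linear in the unknown with genuine forcing: multiply through by the exponential of the integrated coefficient and the left side closes into one derivative.


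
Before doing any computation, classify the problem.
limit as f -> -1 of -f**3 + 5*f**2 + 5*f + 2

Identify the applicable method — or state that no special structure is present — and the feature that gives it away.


Best approach: no special technique — nothing blocks direct substitution at -1: plug in and finish.


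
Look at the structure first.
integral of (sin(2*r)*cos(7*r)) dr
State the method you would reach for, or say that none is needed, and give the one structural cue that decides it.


Technique: a trigonometric identity — sin(2*r)*cos(7*r) mixes two frequencies; the product-to-sum identity splits it into single-frequency sinusoids.


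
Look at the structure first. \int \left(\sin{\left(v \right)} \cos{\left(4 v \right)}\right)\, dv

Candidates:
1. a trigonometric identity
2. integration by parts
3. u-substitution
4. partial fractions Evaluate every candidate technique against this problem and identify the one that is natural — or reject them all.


Method: a trigonometric identity — the identity turns \sin{\left(v \right)} \cos{\left(4 v \right)} into two lone cosines/sines, each trivially integrable.
- a trigonometric identity — applies; the problem has the shape this method handles.
- integration by parts: not the natural route: no polynomial-kernel product appears — a recursive parts reduction of the trigonometric product exists, but the identity rewrite is direct.
- u-substitution: no subexpression of the integrand pairs with its own derivative as a factor — individual terms may offer their own substitutions, but any change of variable covering the whole integral would have to be constructed from outside the expression.
- partial fractions — there is no rational-function structure to decompose.


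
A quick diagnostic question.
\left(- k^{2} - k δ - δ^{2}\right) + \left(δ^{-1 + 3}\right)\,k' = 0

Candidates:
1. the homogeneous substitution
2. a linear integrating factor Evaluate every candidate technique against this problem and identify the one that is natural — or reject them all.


Method: the homogeneous substitution — the slope's numerator and denominator share total degree; set v = k/δ and the equation drops to separable form.
- the homogeneous substitution — a fit — the right tool for this form.
- a linear integrating factor: the unknown enters nonlinearly (through a power, a denominator, or a transcendental function), which the linear integrating-factor recipe cannot absorb as-is — any repair would come from a preliminary substitution, not the factor.


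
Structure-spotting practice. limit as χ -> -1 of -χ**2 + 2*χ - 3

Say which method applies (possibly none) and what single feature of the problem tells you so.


Method: no special technique — the expression is continuous at the evaluation point — substitute directly; no indeterminate form appears.


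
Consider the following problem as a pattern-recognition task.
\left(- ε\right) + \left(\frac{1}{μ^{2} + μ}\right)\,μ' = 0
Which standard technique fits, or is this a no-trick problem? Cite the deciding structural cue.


Verdict: separation of variables — all dependence on the two variables factors apart, the defining separable shape. A Bernoulli substitution applies to this equation as given; separation takes the same equation in its displayed form.


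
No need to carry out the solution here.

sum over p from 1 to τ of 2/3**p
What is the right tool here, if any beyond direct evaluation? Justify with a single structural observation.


Technique: the geometric series formula — consecutive terms stand in a fixed index-free ratio — the geometric sum formula closes it.


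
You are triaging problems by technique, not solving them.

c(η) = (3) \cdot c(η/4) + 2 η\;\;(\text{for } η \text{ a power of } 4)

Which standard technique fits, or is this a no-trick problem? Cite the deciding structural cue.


Diagnosis: the master substitution — the argument shrinks by the factor 4, so measure the index on a logarithmic scale and the recursion becomes a shift.


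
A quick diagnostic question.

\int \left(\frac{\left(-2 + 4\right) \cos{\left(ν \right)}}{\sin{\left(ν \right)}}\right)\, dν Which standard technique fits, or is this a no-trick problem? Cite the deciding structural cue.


Technique: u-substitution — collected, the integrand has one factor that is, up to a constant, the derivative of an inner expression the rest depends on — substitute for that inner expression.


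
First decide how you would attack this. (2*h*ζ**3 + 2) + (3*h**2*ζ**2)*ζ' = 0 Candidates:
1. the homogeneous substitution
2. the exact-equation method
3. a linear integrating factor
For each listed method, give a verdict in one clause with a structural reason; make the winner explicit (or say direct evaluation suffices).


Best approach: the exact-equation method — d/dζ of 2*h*ζ**3 + 2 equals d/dh of 3*h**2*ζ**2: the form is a total differential of one potential — integrate it exactly.
- the homogeneous substitution: the slope does not depend on the ratio of the variables alone.
- the exact-equation method: applies; the problem has the shape this method handles.
- a linear integrating factor: a nonlinear term in the unknown puts this outside the integrating-factor template.


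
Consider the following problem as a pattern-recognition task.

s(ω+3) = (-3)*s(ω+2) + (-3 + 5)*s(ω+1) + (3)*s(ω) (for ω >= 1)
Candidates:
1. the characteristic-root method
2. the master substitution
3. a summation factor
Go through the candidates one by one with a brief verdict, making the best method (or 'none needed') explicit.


Verdict: the characteristic-root method — the recurrence treats every index alike (constant coefficients, no forcing) — precisely the regime where r^ω trials close it.
- the characteristic-root method: yes — fits the structure here.
- the master substitution: the recursion steps by a constant offset, so exponential reindexing is pointless.
- a summation factor: the recurrence reaches back more than one step, outside the first-order family a summation factor normalizes.


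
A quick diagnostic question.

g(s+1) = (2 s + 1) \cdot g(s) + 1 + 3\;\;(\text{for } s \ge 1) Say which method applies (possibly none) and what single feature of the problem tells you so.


Method: a summation factor — first-order linear but the coefficient 2 s + 1 moves with the index — divide by the cumulative product and telescope.


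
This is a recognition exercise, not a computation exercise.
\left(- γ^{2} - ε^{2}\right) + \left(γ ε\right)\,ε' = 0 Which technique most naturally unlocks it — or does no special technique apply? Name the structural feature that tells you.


Method: the homogeneous substitution — the slope is degree-zero homogeneous: the ratio substitution v = ε/γ collapses it. Rearranged, this also fits the Bernoulli template directly; the homogeneous substitution reads the structure without the rearrangement.


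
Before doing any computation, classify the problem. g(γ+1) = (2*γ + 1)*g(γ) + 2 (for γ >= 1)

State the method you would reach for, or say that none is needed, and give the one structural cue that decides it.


Technique: a summation factor — the coefficient 2*γ + 1 drifts with the index, so no fixed root exists; normalizing by the cumulative product telescopes it.


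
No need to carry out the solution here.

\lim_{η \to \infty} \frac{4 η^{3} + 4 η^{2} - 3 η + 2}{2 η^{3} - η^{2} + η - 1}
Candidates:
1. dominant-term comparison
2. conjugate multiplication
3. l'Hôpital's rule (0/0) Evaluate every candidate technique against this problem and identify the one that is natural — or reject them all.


Method: dominant-term comparison — divide through by the highest power of η; every lower-order term dies and the dominant terms decide the limit.
- dominant-term comparison — yes, a natural case for it.
- conjugate multiplication — there is no infinity-minus-infinity radical difference to rationalize.
- l'Hôpital's rule (0/0): as a single quotient the expression runs to ∞/∞ at the limit point — an at-infinity form of the rule would apply, though the leading-growth comparison is the direct reading.


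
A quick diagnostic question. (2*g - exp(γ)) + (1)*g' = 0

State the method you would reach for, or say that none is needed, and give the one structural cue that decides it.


Method: a linear integrating factor — first power of g, nonzero forcing: the integrating-factor recipe applies verbatim with p = 2.


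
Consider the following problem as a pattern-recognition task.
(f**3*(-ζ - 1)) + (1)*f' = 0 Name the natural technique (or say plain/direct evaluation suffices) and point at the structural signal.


Method: separation of variables — solved for the derivative, the right side splits multiplicatively into a function of each variable alone — divide and integrate each side.


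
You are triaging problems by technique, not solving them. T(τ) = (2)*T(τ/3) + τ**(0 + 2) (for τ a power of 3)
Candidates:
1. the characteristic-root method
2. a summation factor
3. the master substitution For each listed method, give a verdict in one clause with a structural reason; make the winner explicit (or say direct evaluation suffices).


Best approach: the master substitution — the argument τ/3 divides the index by 3; the standard τ = 3^m substitution converts it to a constant-shift recurrence.
- the characteristic-root method — a divided-index call is not the fixed-shift linear shape that characteristic roots solve.
- a summation factor — a divided-index call is outside the fixed-shift first-order family a summation factor normalizes.
- the master substitution: a fit — the right tool for this form.


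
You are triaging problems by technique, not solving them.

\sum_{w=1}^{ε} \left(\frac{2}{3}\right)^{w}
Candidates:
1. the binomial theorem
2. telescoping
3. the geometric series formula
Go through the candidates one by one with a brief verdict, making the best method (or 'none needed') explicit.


Method: the geometric series formula — consecutive terms stand in a fixed index-free ratio — the geometric sum formula closes it.
- the binomial theorem — no binomial coefficients pair with matched powers.
- telescoping: neither a shifted-difference shape nor integer-spaced poles are present.
- the geometric series formula: yes — fits the structure here.


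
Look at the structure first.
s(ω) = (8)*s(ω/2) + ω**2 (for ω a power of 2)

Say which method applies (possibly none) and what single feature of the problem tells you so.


Method: the master substitution — recursion at ω/2 is multiplicative in the index; logarithmic reindexing via ω = 2^m linearizes it.


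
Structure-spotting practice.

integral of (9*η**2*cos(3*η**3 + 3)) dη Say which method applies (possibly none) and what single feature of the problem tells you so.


Best approach: u-substitution — everything non-trivial happens through the inner expression 3*η**3 + 3, and its derivative accounts for the remaining factor up to a constant, so set u = 3*η**3 + 3.


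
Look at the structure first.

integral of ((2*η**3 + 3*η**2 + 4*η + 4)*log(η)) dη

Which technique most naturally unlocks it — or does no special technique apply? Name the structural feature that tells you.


Diagnosis: integration by parts — choose u = log(η): one derivative turns the logarithm algebraic, and the remaining factor 2*η**3 + 3*η**2 + 4*η + 4 integrates term by term under the power rule.


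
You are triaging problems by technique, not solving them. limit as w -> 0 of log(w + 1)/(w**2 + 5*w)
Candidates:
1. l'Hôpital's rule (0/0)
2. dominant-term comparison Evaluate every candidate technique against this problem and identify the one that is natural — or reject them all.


Technique: l'Hôpital's rule (0/0) — numerator and denominator both vanish at 0 — a genuine 0/0 form, which is exactly when l'Hôpital applies. Known elementary limits would finish this too — the rule just bypasses the case analysis.
- l'Hôpital's rule (0/0): a fit — the right tool for this form.
- dominant-term comparison — this limit is not decided by comparing leading-term growth at infinity.


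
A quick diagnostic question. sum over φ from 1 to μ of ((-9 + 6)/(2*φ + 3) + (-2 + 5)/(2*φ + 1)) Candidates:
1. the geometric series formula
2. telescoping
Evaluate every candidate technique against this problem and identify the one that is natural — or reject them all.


Method: telescoping — the summand is built as (-2 + 5)/(2*φ + 1) minus its own successor — adjacent terms annihilate down the line.
- the geometric series formula: there is no constant term-to-term ratio.
- telescoping — a fit — the right tool for this form.


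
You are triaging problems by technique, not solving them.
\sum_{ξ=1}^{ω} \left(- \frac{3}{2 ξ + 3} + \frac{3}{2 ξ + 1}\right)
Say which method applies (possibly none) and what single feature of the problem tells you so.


Best approach: telescoping — the summand is \frac{3}{2 ξ + 1} minus the same expression shifted by one, so consecutive terms cancel in pairs.


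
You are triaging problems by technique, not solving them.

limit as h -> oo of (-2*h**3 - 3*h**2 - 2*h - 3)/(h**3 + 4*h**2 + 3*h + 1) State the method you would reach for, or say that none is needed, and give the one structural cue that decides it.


Verdict: dominant-term comparison — as h grows, only the highest-degree terms matter — compare leading terms and read the limit off. Differentiating the expression as a single quotient would eventually settle it as well; matching dominant growth settles it immediately.


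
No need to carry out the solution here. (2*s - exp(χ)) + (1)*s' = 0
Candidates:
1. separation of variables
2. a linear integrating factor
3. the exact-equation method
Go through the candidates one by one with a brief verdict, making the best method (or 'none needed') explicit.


Diagnosis: a linear integrating factor — arrange it as s' + 2·s = (the forcing term) and the integrating factor does the rest.
- separation of variables: the two dependences are entangled, not a clean product of one-variable pieces.
- a linear integrating factor: yes — fits the structure here.
- the exact-equation method — no potential function has this form as its differential, as written.


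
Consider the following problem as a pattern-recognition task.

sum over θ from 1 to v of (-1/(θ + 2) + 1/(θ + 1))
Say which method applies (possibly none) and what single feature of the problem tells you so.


Verdict: telescoping — consecutive terms evaluate one function at adjacent indices (1/(θ + 1) is its current value): one term's tail is the next term's head, so the chain collapses.


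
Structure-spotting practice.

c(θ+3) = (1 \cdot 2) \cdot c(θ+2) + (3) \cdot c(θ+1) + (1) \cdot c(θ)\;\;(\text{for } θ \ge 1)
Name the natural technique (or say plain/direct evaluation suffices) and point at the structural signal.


Verdict: the characteristic-root method — every coefficient is a fixed number and the forcing is zero — substitute r^θ and read off the root equation.


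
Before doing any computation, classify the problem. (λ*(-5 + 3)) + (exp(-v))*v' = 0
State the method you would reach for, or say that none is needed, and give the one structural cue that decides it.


Verdict: separation of variables — solved for the derivative, the right side splits multiplicatively into a function of each variable alone — divide and integrate each side. One could also solve this as an exact equation; with each coefficient in its own variable, separating is the same work with fewer steps.


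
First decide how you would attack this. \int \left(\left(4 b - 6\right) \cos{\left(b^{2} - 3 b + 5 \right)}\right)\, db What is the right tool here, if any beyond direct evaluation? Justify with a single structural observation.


Diagnosis: u-substitution — differentiating the inner expression b^{2} - 3 b + 5 produces the factor 4 b - 6 up to a constant multiple, so substituting u = b^{2} - 3 b + 5 reduces everything to a one-variable integral in u.


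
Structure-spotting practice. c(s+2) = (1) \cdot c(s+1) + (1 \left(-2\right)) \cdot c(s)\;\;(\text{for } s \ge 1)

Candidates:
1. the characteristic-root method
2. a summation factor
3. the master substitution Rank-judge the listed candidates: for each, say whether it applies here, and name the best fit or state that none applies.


Diagnosis: the characteristic-root method — this is the constant-coefficient homogeneous case — the whole solution in s reduces to a polynomial's roots.
- the characteristic-root method: yes, a natural case for it.
- a summation factor: a summation factor telescopes one-step recursions; this one carries higher-order memory.
- the master substitution: there is no divide-the-index recursive argument.


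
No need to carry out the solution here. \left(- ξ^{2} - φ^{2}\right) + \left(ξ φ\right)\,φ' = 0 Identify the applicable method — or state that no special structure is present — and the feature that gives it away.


Diagnosis: the homogeneous substitution — the slope's numerator and denominator share total degree; set v = φ/ξ and the equation drops to separable form. This doubles as a Bernoulli equation in the unknown as written; the homogeneous route needs no setup at all.


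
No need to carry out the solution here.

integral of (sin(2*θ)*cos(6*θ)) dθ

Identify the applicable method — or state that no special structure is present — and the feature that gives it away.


Verdict: a trigonometric identity — two different frequencies multiply in sin(2*θ)*cos(6*θ); the product-to-sum formula separates them.


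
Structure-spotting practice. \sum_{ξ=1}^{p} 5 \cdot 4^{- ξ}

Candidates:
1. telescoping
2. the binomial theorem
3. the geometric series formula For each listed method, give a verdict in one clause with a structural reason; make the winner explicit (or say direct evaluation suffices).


Method: the geometric series formula — consecutive terms stand in a fixed index-free ratio — the geometric sum formula closes it.
- telescoping: neither a shifted-difference shape nor integer-spaced poles are present.
- the binomial theorem — no binomial coefficients pair with matched powers.
- the geometric series formula — yes — fits the structure here.


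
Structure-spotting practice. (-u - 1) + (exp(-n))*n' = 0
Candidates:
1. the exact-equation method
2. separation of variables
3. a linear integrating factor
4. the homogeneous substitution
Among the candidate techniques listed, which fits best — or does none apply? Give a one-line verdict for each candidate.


Diagnosis: separation of variables — all dependence on the two variables factors apart, the defining separable shape.
- the exact-equation method — any potential here is of the trivial single-variable kind; the exact method earns its name only with genuine cross terms.
- separation of variables — a fit — the right tool for this form.
- a linear integrating factor: a nonlinear term in the unknown puts this outside the integrating-factor template.
- the homogeneous substitution — rescaling both variables together changes the slope, so no ratio substitution collapses it.


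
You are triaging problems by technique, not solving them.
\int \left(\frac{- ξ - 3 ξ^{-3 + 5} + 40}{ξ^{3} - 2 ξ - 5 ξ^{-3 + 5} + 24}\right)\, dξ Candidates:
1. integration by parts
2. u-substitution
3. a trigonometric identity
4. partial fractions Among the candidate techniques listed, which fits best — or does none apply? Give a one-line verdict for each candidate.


Method: partial fractions — rational integrand, reducible denominator (ξ^{3} - 2 ξ - 5 ξ^{-3 + 5} + 24): decompose first, integrate second.
- integration by parts: the nonconstant-polynomial-times-standard-kernel pattern (an exp, sine, cosine, or logarithm partner) is absent.
- u-substitution: no subexpression of the integrand serves as a whole-integral substitution inner — individual terms may offer their own, but none carries its derivative as a factor of the full integrand; a working change of variable would have to be constructed from outside the expression.
- a trigonometric identity — with no trigonometric functions present, identity rewriting has no target.
- partial fractions — applies; the problem has the shape this method handles.


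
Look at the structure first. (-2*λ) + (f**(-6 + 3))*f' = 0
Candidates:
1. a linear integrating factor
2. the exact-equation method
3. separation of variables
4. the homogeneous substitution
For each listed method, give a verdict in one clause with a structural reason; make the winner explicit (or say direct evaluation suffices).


Method: separation of variables — one side of the product carries the independent variable, the other the unknown — the textbook separation shape.
- a linear integrating factor — a nonlinear term in the unknown puts this outside the integrating-factor template.
- the exact-equation method: the cross-partial test holds only vacuously — each coefficient lives in its own variable, so the exactness machinery reads no structure the split form does not already show.
- separation of variables — a fit — the right tool for this form.
- the homogeneous substitution — the slope does not depend on the ratio of the variables alone.


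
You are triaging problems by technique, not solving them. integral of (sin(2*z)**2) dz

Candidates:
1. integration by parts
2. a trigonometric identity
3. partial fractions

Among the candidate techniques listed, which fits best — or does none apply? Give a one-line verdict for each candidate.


Verdict: a trigonometric identity — sin(2*z)**2 is an even power — the power-reduction identity rewrites it into first-degree cosines.
- integration by parts: not the natural route: no polynomial-kernel product appears — a recursive parts reduction of the trigonometric product exists, but the identity rewrite is direct.
- a trigonometric identity — applicable, and directly so.
- partial fractions — the expression is not a ratio of polynomials that decomposes further.


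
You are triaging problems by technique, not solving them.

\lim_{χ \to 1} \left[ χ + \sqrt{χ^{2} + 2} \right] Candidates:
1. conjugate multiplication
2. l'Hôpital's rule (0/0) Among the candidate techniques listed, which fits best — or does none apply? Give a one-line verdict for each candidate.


Technique: no special technique — no denominator vanishes and nothing blows up at 1: direct substitution is the whole computation.
- conjugate multiplication: no difference of divergent radicals appears, so rationalizing has nothing to cancel.
- l'Hôpital's rule (0/0): substituting the point gives a finite value outright — there is no indeterminate clash to repair.


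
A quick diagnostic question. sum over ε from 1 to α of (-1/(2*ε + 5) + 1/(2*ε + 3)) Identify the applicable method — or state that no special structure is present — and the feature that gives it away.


Best approach: telescoping — the summand is 1/(2*ε + 3) minus the same expression shifted by one, so consecutive terms cancel in pairs.


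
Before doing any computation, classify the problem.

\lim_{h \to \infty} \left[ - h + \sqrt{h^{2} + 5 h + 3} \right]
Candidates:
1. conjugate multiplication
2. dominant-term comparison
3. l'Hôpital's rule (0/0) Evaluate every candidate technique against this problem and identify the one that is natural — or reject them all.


Diagnosis: conjugate multiplication — \sqrt{h^{2} + 5 h + 3} and h both blow up, but their difference is tame once the conjugate rationalizes it.
- conjugate multiplication — a fit — the right tool for this form.
- dominant-term comparison: this limit is not decided by comparing leading-term growth at infinity.
- l'Hôpital's rule (0/0): substitution produces ∞ − ∞ rather than a vanishing quotient; the rule needs a 0/0 ratio to act on.


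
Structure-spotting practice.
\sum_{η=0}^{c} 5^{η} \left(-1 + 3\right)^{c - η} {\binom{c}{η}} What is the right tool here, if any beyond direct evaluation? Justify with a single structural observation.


Verdict: the binomial theorem — terms weighting {\binom{c}{η}} against matched powers of 5 and (-1 + 3) reassemble into (5 + (-1 + 3))^c by the binomial theorem.


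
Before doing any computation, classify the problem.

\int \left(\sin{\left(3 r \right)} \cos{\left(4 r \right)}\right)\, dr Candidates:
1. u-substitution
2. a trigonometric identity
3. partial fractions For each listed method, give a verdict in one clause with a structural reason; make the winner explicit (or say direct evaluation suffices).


Method: a trigonometric identity — the product \sin{\left(3 r \right)} \cos{\left(4 r \right)} converts to a sum of single-frequency sinusoids via the product-to-sum identity.
- u-substitution — no subexpression of the integrand pairs with its own derivative as a factor — individual terms may offer their own substitutions, but any change of variable covering the whole integral would have to be constructed from outside the expression.
- a trigonometric identity: applicable, and directly so.
- partial fractions — there is no rational-function structure to decompose.


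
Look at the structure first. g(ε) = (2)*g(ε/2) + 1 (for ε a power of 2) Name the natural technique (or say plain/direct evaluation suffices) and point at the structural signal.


Best approach: the master substitution — divide-the-index recursion (ε/2 inside the call) straightens out once the index is rewritten as 2^m.


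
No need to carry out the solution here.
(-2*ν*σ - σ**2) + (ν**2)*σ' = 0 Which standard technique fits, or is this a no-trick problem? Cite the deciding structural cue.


Method: the homogeneous substitution — the slope's numerator and denominator share total degree; set v = σ/ν and the equation drops to separable form. This doubles as a Bernoulli equation in the unknown as written; the homogeneous route needs no setup at all.


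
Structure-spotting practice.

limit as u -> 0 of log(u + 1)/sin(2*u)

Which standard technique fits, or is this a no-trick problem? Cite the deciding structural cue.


Method: l'Hôpital's rule (0/0) — substituting 0 gives 0 over 0; differentiate top and bottom once and re-evaluate. A local series expansion at the point resolves it as well; the rule is the packaged version of that step.


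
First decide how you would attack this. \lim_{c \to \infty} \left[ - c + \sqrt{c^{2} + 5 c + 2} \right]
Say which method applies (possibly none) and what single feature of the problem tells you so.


Verdict: conjugate multiplication — \sqrt{c^{2} + 5 c + 2} and c both blow up, but their difference is tame once the conjugate rationalizes it.


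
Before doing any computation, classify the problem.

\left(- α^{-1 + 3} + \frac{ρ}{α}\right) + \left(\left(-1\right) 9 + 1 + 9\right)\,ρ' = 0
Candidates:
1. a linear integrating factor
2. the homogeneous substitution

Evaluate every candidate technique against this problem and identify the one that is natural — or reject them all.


Verdict: a linear integrating factor — linear in the unknown with genuine forcing: multiply through by the exponential of the integrated coefficient and the left side closes into one derivative.
- a linear integrating factor: applies; the problem has the shape this method handles.
- the homogeneous substitution: the ratio substitution does not collapse this equation.


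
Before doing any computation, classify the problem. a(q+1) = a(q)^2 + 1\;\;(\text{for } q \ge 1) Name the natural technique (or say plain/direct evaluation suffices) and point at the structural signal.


Verdict: no special technique — the recurrence is nonlinear in the sequence values; study it directly, no linear machinery applies.


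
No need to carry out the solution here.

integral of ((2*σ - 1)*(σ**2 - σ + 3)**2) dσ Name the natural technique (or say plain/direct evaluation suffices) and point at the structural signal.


Method: u-substitution — 2*σ - 1 matches the derivative of σ**2 - σ + 3 up to a constant; with u = σ**2 - σ + 3 the whole integrand folds into a function of u alone. One could also expand and integrate term by term; the substitution is strictly more direct.


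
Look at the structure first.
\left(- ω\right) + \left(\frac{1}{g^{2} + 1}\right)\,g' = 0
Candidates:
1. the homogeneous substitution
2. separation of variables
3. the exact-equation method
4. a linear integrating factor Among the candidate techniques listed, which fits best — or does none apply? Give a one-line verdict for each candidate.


Technique: separation of variables — solved for the derivative, the right side splits multiplicatively into a function of each variable alone — divide and integrate each side.
- the homogeneous substitution: the slope changes under joint rescaling, failing the degree-zero test.
- separation of variables — applicable, and directly so.
- the exact-equation method — the cross-partial test holds only vacuously — each coefficient lives in its own variable, so the exactness machinery reads no structure the split form does not already show.
- a linear integrating factor — the unknown enters nonlinearly (through a power, a denominator, or a transcendental function), which the linear integrating-factor recipe cannot absorb as-is — any repair would come from a preliminary substitution, not the factor.


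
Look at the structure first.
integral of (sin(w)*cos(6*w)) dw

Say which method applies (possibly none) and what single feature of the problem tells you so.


Verdict: a trigonometric identity — the product sin(w)*cos(6*w) converts to a sum of single-frequency sinusoids via the product-to-sum identity.


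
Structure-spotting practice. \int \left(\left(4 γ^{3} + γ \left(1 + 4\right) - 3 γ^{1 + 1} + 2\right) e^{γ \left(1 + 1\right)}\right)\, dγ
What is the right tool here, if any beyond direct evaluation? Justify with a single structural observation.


Diagnosis: integration by parts — (4 γ^{3} + γ \left(1 + 4\right) - 3 γ^{1 + 1} + 2) dies after finitely many derivatives while e^{γ \left(1 + 1\right)} cycles under integration — the tabular/parts setup.


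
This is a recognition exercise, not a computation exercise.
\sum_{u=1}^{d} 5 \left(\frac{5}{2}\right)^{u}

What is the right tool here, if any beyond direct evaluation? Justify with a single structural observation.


Technique: the geometric series formula — the ratio of consecutive terms is the constant \frac{5}{2}, independent of the index — a geometric sum.


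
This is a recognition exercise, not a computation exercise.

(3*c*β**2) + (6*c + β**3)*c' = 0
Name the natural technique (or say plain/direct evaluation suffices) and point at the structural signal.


Diagnosis: the exact-equation method — this form is already the differential of something: the matching mixed partials of 3*c*β**2 and 6*c + β**3 prove it.


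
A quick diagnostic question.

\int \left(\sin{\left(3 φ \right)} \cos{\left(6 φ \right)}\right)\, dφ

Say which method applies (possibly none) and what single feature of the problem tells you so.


Best approach: a trigonometric identity — distinct frequencies under one product (\sin{\left(3 φ \right)} \cos{\left(6 φ \right)}): the product-to-sum identity is the systematic route to an integrable form.


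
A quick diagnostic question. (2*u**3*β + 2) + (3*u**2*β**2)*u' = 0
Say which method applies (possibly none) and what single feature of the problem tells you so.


Technique: the exact-equation method — checking ∂/∂u of 2*u**3*β + 2 against ∂/∂β of 3*u**2*β**2: they match — the equation is exact as it stands.


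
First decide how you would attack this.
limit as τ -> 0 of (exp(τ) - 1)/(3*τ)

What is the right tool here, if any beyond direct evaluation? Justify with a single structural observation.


Verdict: l'Hôpital's rule (0/0) — substituting 0 gives 0 over 0; differentiate top and bottom once and re-evaluate. The standard small-argument limits would also carry it; the rule is the systematic route.


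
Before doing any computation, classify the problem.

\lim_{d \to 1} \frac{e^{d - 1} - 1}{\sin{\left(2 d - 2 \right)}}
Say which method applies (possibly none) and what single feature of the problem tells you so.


Method: l'Hôpital's rule (0/0) — plug in 1: top and bottom both hit zero, so differentiate each and retry. A local series expansion at the point resolves it as well; the rule is the packaged version of that step.


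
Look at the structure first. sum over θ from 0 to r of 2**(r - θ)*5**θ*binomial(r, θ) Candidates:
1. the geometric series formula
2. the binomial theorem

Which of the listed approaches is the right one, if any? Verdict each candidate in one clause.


Method: the binomial theorem — terms weighting binomial(r, θ) against matched powers of 5 and 2 reassemble into (5 + 2)^r by the binomial theorem.
- the geometric series formula: the term-to-term ratio drifts with the index — the one thing the geometric formula cannot absorb.
- the binomial theorem: yes — fits the structure here.


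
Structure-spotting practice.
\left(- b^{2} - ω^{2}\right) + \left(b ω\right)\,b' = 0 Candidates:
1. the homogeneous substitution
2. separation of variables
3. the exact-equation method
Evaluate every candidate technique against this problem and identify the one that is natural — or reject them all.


Technique: the homogeneous substitution — solved for the derivative, the right side is unchanged under scaling ω and b together — it depends only on the ratio b/ω, so substitute a single ratio variable. Rearranged, this also fits the Bernoulli template directly; the homogeneous substitution reads the structure without the rearrangement.
- the homogeneous substitution: applicable, and directly so.
- separation of variables — no division isolates the independent variable from the unknown.
- the exact-equation method — no potential function has this form as its differential, as written.


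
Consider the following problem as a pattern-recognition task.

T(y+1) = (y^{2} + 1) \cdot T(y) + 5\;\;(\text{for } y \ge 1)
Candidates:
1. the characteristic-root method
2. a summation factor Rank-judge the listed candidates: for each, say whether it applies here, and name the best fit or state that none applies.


Method: a summation factor — it is first-order linear but the coefficient y^{2} + 1 depends on the index, so multiply through by a summation factor to telescope it.
- the characteristic-root method — the coefficients change with the index, which the root method cannot absorb.
- a summation factor: yes, a natural case for it.


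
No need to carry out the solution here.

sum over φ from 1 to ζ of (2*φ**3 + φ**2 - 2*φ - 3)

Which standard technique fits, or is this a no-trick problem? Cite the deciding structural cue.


Technique: no special technique — with only polynomial terms in φ present, the classical sum-of-powers identities are all you need.
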